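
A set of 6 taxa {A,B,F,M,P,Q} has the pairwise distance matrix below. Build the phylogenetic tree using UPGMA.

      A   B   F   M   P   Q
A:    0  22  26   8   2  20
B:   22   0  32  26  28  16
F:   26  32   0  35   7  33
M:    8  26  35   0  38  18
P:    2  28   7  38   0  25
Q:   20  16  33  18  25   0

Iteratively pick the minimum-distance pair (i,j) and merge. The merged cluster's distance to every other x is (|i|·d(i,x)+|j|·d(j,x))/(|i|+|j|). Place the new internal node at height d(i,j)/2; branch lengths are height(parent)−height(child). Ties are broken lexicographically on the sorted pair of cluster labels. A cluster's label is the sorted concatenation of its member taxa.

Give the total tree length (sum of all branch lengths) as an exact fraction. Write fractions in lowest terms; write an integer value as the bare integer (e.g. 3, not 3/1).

1981/36

step 1: merge (A,P) at d=2; branch lengths A→1, P→1; new cluster AP
  updated: d(AP,B)=25, d(AP,F)=33/2, d(AP,M)=23, d(AP,Q)=45/2
step 2: merge (B,Q) at d=16; branch lengths B→8, Q→8; new cluster BQ
  updated: d(AP,BQ)=95/4, d(BQ,F)=65/2, d(BQ,M)=22
step 3: merge (AP,F) at d=33/2; branch lengths AP→29/4, F→33/4; new cluster AFP
  updated: d(AFP,BQ)=80/3, d(AFP,M)=27
step 4: merge (BQ,M) at d=22; branch lengths BQ→3, M→11; new cluster BMQ
  updated: d(AFP,BMQ)=241/9
step 5: merge (AFP,BMQ) at d=241/9; branch lengths AFP→185/36, BMQ→43/18; new cluster ABFMPQ
final tree: (((A:1,P:1):29/4,F:33/4):185/36,((B:8,Q:8):3,M:11):43/18)
total length: 1981/36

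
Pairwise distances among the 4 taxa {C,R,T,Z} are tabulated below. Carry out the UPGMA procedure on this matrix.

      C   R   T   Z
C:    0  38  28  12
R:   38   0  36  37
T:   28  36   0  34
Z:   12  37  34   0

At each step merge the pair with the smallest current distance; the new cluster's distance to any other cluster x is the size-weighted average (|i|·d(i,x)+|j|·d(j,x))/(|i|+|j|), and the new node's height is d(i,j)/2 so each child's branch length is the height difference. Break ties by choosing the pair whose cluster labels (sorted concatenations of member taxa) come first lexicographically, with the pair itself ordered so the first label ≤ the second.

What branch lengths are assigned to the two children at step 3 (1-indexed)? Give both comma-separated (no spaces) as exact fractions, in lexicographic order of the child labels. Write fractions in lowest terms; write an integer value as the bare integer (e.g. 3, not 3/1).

iteration 1: select C,Z (d=12); attach at lengths (6, 6); label the merged cluster CZ
  updated: d(CZ,R)=75/2, d(CZ,T)=31
iteration 2: select CZ,T (d=31); attach at lengths (19/2, 31/2); label the merged cluster CTZ
  updated: d(CTZ,R)=37
iteration 3: select CTZ,R (d=37); attach at lengths (3, 37/2); label the merged cluster CRTZ
final tree: (((C:6,Z:6):19/2,T:31/2):3,R:37/2)
total length: 117/2

3,37/2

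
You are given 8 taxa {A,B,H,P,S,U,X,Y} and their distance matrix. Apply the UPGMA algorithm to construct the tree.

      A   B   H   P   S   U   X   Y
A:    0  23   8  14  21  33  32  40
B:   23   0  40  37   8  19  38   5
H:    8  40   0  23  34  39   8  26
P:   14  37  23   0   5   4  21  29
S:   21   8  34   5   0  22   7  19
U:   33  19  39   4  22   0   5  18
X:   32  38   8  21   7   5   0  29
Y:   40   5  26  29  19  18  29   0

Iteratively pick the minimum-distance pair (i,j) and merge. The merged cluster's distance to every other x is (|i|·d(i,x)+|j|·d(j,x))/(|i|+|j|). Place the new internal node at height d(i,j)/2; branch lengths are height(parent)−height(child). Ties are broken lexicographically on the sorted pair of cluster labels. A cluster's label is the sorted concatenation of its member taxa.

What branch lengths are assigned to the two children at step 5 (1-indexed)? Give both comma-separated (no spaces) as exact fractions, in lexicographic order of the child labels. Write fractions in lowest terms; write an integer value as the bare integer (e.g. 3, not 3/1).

37/8,25/8

iteration 1: select P,U (d=4); attach at lengths (2, 2); label the merged cluster PU
  updated: d(A,PU)=47/2, d(B,PU)=28, d(H,PU)=31, d(PU,S)=27/2, d(PU,X)=13, d(PU,Y)=47/2
iteration 2: select B,Y (d=5); attach at lengths (5/2, 5/2); label the merged cluster BY
  updated: d(A,BY)=63/2, d(BY,H)=33, d(BY,PU)=103/4, d(BY,S)=27/2, d(BY,X)=67/2
iteration 3: select S,X (d=7); attach at lengths (7/2, 7/2); label the merged cluster SX
  updated: d(A,SX)=53/2, d(BY,SX)=47/2, d(H,SX)=21, d(PU,SX)=53/4
iteration 4: select A,H (d=8); attach at lengths (4, 4); label the merged cluster AH
  updated: d(AH,BY)=129/4, d(AH,PU)=109/4, d(AH,SX)=95/4
iteration 5: select PU,SX (d=53/4); attach at lengths (37/8, 25/8); label the merged cluster PSUX
  updated: d(AH,PSUX)=51/2, d(BY,PSUX)=197/8
iteration 6: select BY,PSUX (d=197/8); attach at lengths (157/16, 91/16); label the merged cluster BPSUXY
  updated: d(AH,BPSUXY)=111/4
iteration 7: select AH,BPSUXY (d=111/4); attach at lengths (79/8, 25/16); label the merged cluster ABHPSUXY
final tree: ((A:4,H:4):79/8,((B:5/2,Y:5/2):157/16,((P:2,U:2):37/8,(S:7/2,X:7/2):25/8):91/16):25/16)
total length: 939/16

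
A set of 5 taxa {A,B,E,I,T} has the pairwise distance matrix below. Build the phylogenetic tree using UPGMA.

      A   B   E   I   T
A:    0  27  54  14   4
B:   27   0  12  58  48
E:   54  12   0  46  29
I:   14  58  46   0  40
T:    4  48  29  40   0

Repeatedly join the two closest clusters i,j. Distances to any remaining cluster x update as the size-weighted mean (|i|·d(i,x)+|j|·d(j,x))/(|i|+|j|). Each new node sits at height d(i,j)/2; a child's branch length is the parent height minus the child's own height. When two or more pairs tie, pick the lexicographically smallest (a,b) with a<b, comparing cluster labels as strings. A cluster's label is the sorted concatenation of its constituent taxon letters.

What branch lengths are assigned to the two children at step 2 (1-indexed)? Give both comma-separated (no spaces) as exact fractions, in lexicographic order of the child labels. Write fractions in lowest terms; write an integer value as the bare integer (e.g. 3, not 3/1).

6,6

1. join A+T (d=4) ⇒ AT; edges |A|=2, |T|=2
  updated: d(AT,B)=75/2, d(AT,E)=83/2, d(AT,I)=27
2. join B+E (d=12) ⇒ BE; edges |B|=6, |E|=6
  updated: d(AT,BE)=79/2, d(BE,I)=52
3. join AT+I (d=27) ⇒ AIT; edges |AT|=23/2, |I|=27/2
  updated: d(AIT,BE)=131/3
4. join AIT+BE (d=131/3) ⇒ ABEIT; edges |AIT|=25/3, |BE|=95/6
final tree: (((A:2,T:2):23/2,I:27/2):25/3,(B:6,E:6):95/6)
total length: 391/6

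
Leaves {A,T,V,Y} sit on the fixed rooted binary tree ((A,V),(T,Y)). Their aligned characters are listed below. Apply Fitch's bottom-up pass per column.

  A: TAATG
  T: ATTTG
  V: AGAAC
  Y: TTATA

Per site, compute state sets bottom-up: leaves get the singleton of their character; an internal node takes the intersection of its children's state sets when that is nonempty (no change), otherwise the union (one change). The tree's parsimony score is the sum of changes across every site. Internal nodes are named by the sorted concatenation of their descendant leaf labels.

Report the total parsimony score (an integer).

AV@0: {T} ∪ {A} = {A,T} (union, +1)
TY@0: {A} ∪ {T} = {A,T} (union, +1)
ATVY@0: {A,T} ∩ {A,T} = {A,T} (intersection, +0)
AV@1: {A} ∪ {G} = {A,G} (union, +1)
TY@1: {T} ∩ {T} = {T} (intersection, +0)
ATVY@1: {A,G} ∪ {T} = {A,G,T} (union, +1)
AV@2: {A} ∩ {A} = {A} (intersection, +0)
TY@2: {T} ∪ {A} = {A,T} (union, +1)
ATVY@2: {A} ∩ {A,T} = {A} (intersection, +0)
AV@3: {T} ∪ {A} = {A,T} (union, +1)
TY@3: {T} ∩ {T} = {T} (intersection, +0)
ATVY@3: {A,T} ∩ {T} = {T} (intersection, +0)
AV@4: {G} ∪ {C} = {C,G} (union, +1)
TY@4: {G} ∪ {A} = {A,G} (union, +1)
ATVY@4: {C,G} ∩ {A,G} = {G} (intersection, +0)
per-site changes: [2, 2, 1, 1, 2]; total = 8

8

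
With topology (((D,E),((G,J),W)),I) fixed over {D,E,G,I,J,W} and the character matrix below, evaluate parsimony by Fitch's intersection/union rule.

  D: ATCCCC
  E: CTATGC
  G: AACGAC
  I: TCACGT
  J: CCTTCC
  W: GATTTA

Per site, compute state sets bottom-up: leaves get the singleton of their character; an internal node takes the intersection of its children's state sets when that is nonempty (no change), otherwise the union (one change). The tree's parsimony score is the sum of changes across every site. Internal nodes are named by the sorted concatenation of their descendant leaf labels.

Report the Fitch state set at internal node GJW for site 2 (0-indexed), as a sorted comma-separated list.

T

site 0, node DE: D={A} ∪ E={C} → {A,C} (+1)
site 0, node GJ: G={A} ∪ J={C} → {A,C} (+1)
site 0, node GJW: GJ={A,C} ∪ W={G} → {A,C,G} (+1)
site 0, node DEGJW: DE={A,C} ∩ GJW={A,C,G} → {A,C} (+0)
site 0, node DEGIJW: DEGJW={A,C} ∪ I={T} → {A,C,T} (+1)
site 1, node DE: D={T} ∩ E={T} → {T} (+0)
site 1, node GJ: G={A} ∪ J={C} → {A,C} (+1)
site 1, node GJW: GJ={A,C} ∩ W={A} → {A} (+0)
site 1, node DEGJW: DE={T} ∪ GJW={A} → {A,T} (+1)
site 1, node DEGIJW: DEGJW={A,T} ∪ I={C} → {A,C,T} (+1)
site 2, node DE: D={C} ∪ E={A} → {A,C} (+1)
site 2, node GJ: G={C} ∪ J={T} → {C,T} (+1)
site 2, node GJW: GJ={C,T} ∩ W={T} → {T} (+0)
site 2, node DEGJW: DE={A,C} ∪ GJW={T} → {A,C,T} (+1)
site 2, node DEGIJW: DEGJW={A,C,T} ∩ I={A} → {A} (+0)
site 3, node DE: D={C} ∪ E={T} → {C,T} (+1)
site 3, node GJ: G={G} ∪ J={T} → {G,T} (+1)
site 3, node GJW: GJ={G,T} ∩ W={T} → {T} (+0)
site 3, node DEGJW: DE={C,T} ∩ GJW={T} → {T} (+0)
site 3, node DEGIJW: DEGJW={T} ∪ I={C} → {C,T} (+1)
site 4, node DE: D={C} ∪ E={G} → {C,G} (+1)
site 4, node GJ: G={A} ∪ J={C} → {A,C} (+1)
site 4, node GJW: GJ={A,C} ∪ W={T} → {A,C,T} (+1)
site 4, node DEGJW: DE={C,G} ∩ GJW={A,C,T} → {C} (+0)
site 4, node DEGIJW: DEGJW={C} ∪ I={G} → {C,G} (+1)
site 5, node DE: D={C} ∩ E={C} → {C} (+0)
site 5, node GJ: G={C} ∩ J={C} → {C} (+0)
site 5, node GJW: GJ={C} ∪ W={A} → {A,C} (+1)
site 5, node DEGJW: DE={C} ∩ GJW={A,C} → {C} (+0)
site 5, node DEGIJW: DEGJW={C} ∪ I={T} → {C,T} (+1)
per-site changes: [4, 3, 3, 3, 4, 2]; total = 19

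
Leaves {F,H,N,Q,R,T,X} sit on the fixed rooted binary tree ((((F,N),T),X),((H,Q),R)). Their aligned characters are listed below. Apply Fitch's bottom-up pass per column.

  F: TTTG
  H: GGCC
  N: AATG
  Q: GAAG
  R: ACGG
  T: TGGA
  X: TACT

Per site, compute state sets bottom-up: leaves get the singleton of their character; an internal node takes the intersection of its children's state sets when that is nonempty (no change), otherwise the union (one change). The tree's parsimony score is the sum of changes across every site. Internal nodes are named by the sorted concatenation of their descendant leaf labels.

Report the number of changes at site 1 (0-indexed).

[col 0] FN: children F:{T}, N:{A} ∪→ {A,T}; cost 1
[col 0] FNT: children FN:{A,T}, T:{T} ∩→ {T}; cost 0
[col 0] FNTX: children FNT:{T}, X:{T} ∩→ {T}; cost 0
[col 0] HQ: children H:{G}, Q:{G} ∩→ {G}; cost 0
[col 0] HQR: children HQ:{G}, R:{A} ∪→ {A,G}; cost 1
[col 0] FHNQRTX: children FNTX:{T}, HQR:{A,G} ∪→ {A,G,T}; cost 1
[col 1] FN: children F:{T}, N:{A} ∪→ {A,T}; cost 1
[col 1] FNT: children FN:{A,T}, T:{G} ∪→ {A,G,T}; cost 1
[col 1] FNTX: children FNT:{A,G,T}, X:{A} ∩→ {A}; cost 0
[col 1] HQ: children H:{G}, Q:{A} ∪→ {A,G}; cost 1
[col 1] HQR: children HQ:{A,G}, R:{C} ∪→ {A,C,G}; cost 1
[col 1] FHNQRTX: children FNTX:{A}, HQR:{A,C,G} ∩→ {A}; cost 0
[col 2] FN: children F:{T}, N:{T} ∩→ {T}; cost 0
[col 2] FNT: children FN:{T}, T:{G} ∪→ {G,T}; cost 1
[col 2] FNTX: children FNT:{G,T}, X:{C} ∪→ {C,G,T}; cost 1
[col 2] HQ: children H:{C}, Q:{A} ∪→ {A,C}; cost 1
[col 2] HQR: children HQ:{A,C}, R:{G} ∪→ {A,C,G}; cost 1
[col 2] FHNQRTX: children FNTX:{C,G,T}, HQR:{A,C,G} ∩→ {C,G}; cost 0
[col 3] FN: children F:{G}, N:{G} ∩→ {G}; cost 0
[col 3] FNT: children FN:{G}, T:{A} ∪→ {A,G}; cost 1
[col 3] FNTX: children FNT:{A,G}, X:{T} ∪→ {A,G,T}; cost 1
[col 3] HQ: children H:{C}, Q:{G} ∪→ {C,G}; cost 1
[col 3] HQR: children HQ:{C,G}, R:{G} ∩→ {G}; cost 0
[col 3] FHNQRTX: children FNTX:{A,G,T}, HQR:{G} ∩→ {G}; cost 0
per-site changes: [3, 4, 4, 3]; total = 14

4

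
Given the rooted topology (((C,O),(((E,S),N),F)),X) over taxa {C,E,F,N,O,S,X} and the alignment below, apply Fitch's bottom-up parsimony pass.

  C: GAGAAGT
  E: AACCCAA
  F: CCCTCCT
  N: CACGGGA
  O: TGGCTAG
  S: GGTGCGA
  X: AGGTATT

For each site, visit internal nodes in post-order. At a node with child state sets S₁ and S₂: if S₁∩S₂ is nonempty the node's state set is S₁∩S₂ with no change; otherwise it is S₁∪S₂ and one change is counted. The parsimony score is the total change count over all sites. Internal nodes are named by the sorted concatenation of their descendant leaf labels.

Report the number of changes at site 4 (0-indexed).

3

CO@0: {G} ∪ {T} = {G,T} (union, +1)
ES@0: {A} ∪ {G} = {A,G} (union, +1)
ENS@0: {A,G} ∪ {C} = {A,C,G} (union, +1)
EFNS@0: {A,C,G} ∩ {C} = {C} (intersection, +0)
CEFNOS@0: {G,T} ∪ {C} = {C,G,T} (union, +1)
CEFNOSX@0: {C,G,T} ∪ {A} = {A,C,G,T} (union, +1)
CO@1: {A} ∪ {G} = {A,G} (union, +1)
ES@1: {A} ∪ {G} = {A,G} (union, +1)
ENS@1: {A,G} ∩ {A} = {A} (intersection, +0)
EFNS@1: {A} ∪ {C} = {A,C} (union, +1)
CEFNOS@1: {A,G} ∩ {A,C} = {A} (intersection, +0)
CEFNOSX@1: {A} ∪ {G} = {A,G} (union, +1)
CO@2: {G} ∩ {G} = {G} (intersection, +0)
ES@2: {C} ∪ {T} = {C,T} (union, +1)
ENS@2: {C,T} ∩ {C} = {C} (intersection, +0)
EFNS@2: {C} ∩ {C} = {C} (intersection, +0)
CEFNOS@2: {G} ∪ {C} = {C,G} (union, +1)
CEFNOSX@2: {C,G} ∩ {G} = {G} (intersection, +0)
CO@3: {A} ∪ {C} = {A,C} (union, +1)
ES@3: {C} ∪ {G} = {C,G} (union, +1)
ENS@3: {C,G} ∩ {G} = {G} (intersection, +0)
EFNS@3: {G} ∪ {T} = {G,T} (union, +1)
CEFNOS@3: {A,C} ∪ {G,T} = {A,C,G,T} (union, +1)
CEFNOSX@3: {A,C,G,T} ∩ {T} = {T} (intersection, +0)
CO@4: {A} ∪ {T} = {A,T} (union, +1)
ES@4: {C} ∩ {C} = {C} (intersection, +0)
ENS@4: {C} ∪ {G} = {C,G} (union, +1)
EFNS@4: {C,G} ∩ {C} = {C} (intersection, +0)
CEFNOS@4: {A,T} ∪ {C} = {A,C,T} (union, +1)
CEFNOSX@4: {A,C,T} ∩ {A} = {A} (intersection, +0)
CO@5: {G} ∪ {A} = {A,G} (union, +1)
ES@5: {A} ∪ {G} = {A,G} (union, +1)
ENS@5: {A,G} ∩ {G} = {G} (intersection, +0)
EFNS@5: {G} ∪ {C} = {C,G} (union, +1)
CEFNOS@5: {A,G} ∩ {C,G} = {G} (intersection, +0)
CEFNOSX@5: {G} ∪ {T} = {G,T} (union, +1)
CO@6: {T} ∪ {G} = {G,T} (union, +1)
ES@6: {A} ∩ {A} = {A} (intersection, +0)
ENS@6: {A} ∩ {A} = {A} (intersection, +0)
EFNS@6: {A} ∪ {T} = {A,T} (union, +1)
CEFNOS@6: {G,T} ∩ {A,T} = {T} (intersection, +0)
CEFNOSX@6: {T} ∩ {T} = {T} (intersection, +0)
per-site changes: [5, 4, 2, 4, 3, 4, 2]; total = 24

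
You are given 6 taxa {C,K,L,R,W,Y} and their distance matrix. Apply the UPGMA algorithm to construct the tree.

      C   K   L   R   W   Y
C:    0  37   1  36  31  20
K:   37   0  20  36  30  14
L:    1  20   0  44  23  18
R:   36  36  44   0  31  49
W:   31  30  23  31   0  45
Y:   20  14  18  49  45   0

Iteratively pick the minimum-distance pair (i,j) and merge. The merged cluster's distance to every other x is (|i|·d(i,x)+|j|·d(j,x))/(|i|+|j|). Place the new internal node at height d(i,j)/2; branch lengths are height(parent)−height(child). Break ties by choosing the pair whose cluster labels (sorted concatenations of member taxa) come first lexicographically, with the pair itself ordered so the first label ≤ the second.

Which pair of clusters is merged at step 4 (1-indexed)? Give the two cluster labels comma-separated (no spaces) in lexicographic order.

R,W

1. join C+L (d=1) ⇒ CL; edges |C|=1/2, |L|=1/2
  updated: d(CL,K)=57/2, d(CL,R)=40, d(CL,W)=27, d(CL,Y)=19
2. join K+Y (d=14) ⇒ KY; edges |K|=7, |Y|=7
  updated: d(CL,KY)=95/4, d(KY,R)=85/2, d(KY,W)=75/2
3. join CL+KY (d=95/4) ⇒ CKLY; edges |CL|=91/8, |KY|=39/8
  updated: d(CKLY,R)=165/4, d(CKLY,W)=129/4
4. join R+W (d=31) ⇒ RW; edges |R|=31/2, |W|=31/2
  updated: d(CKLY,RW)=147/4
5. join CKLY+RW (d=147/4) ⇒ CKLRWY; edges |CKLY|=13/2, |RW|=23/8
final tree: (((C:1/2,L:1/2):91/8,(K:7,Y:7):39/8):13/2,(R:31/2,W:31/2):23/8)
total length: 573/8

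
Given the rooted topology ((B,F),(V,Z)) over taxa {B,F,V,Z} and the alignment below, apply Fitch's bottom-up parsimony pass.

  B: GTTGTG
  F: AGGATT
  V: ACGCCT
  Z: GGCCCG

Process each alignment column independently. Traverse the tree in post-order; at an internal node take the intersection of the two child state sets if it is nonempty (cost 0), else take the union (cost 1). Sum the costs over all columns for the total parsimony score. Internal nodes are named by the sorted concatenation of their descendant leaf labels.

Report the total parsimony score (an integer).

BF@0: {G} ∪ {A} = {A,G} (union, +1)
VZ@0: {A} ∪ {G} = {A,G} (union, +1)
BFVZ@0: {A,G} ∩ {A,G} = {A,G} (intersection, +0)
BF@1: {T} ∪ {G} = {G,T} (union, +1)
VZ@1: {C} ∪ {G} = {C,G} (union, +1)
BFVZ@1: {G,T} ∩ {C,G} = {G} (intersection, +0)
BF@2: {T} ∪ {G} = {G,T} (union, +1)
VZ@2: {G} ∪ {C} = {C,G} (union, +1)
BFVZ@2: {G,T} ∩ {C,G} = {G} (intersection, +0)
BF@3: {G} ∪ {A} = {A,G} (union, +1)
VZ@3: {C} ∩ {C} = {C} (intersection, +0)
BFVZ@3: {A,G} ∪ {C} = {A,C,G} (union, +1)
BF@4: {T} ∩ {T} = {T} (intersection, +0)
VZ@4: {C} ∩ {C} = {C} (intersection, +0)
BFVZ@4: {T} ∪ {C} = {C,T} (union, +1)
BF@5: {G} ∪ {T} = {G,T} (union, +1)
VZ@5: {T} ∪ {G} = {G,T} (union, +1)
BFVZ@5: {G,T} ∩ {G,T} = {G,T} (intersection, +0)
per-site changes: [2, 2, 2, 2, 1, 2]; total = 11

11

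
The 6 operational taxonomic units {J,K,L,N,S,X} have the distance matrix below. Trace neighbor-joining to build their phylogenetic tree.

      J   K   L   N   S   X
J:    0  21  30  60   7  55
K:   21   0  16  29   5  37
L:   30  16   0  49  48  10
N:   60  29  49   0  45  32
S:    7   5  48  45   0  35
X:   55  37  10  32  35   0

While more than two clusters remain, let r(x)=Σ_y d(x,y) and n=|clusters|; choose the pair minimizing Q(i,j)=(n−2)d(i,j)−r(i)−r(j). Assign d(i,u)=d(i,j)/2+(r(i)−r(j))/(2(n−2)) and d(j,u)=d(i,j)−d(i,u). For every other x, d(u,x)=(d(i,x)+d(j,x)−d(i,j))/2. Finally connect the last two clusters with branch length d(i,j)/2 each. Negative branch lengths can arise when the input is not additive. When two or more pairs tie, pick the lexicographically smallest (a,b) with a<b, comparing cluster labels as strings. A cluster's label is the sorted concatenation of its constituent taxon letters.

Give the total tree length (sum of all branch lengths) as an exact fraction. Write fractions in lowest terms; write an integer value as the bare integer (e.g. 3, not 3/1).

iteration 1: select J,S (d=7, Q=-285); attach at lengths (61/8, -5/8); label the merged cluster JS
  updated: d(JS,K)=19/2, d(JS,L)=71/2, d(JS,N)=49, d(JS,X)=83/2
iteration 2: select L,X (d=10, Q=-201); attach at lengths (10/3, 20/3); label the merged cluster LX
  updated: d(JS,LX)=67/2, d(K,LX)=43/2, d(LX,N)=71/2
iteration 3: select JS,K (d=19/2, Q=-133); attach at lengths (51/4, -13/4); label the merged cluster JKS
  updated: d(JKS,LX)=91/4, d(JKS,N)=137/4
iteration 4: select JKS,LX (d=91/4, Q=-185/2); attach at lengths (43/4, 12); label the merged cluster JKLSX
  updated: d(JKLSX,N)=47/2
iteration 5: select JKLSX,N (d=47/2); attach at lengths (47/4, 47/4); label the merged cluster JKLNSX
final tree: ((((J:61/8,S:-5/8):51/4,K:-13/4):43/4,(L:10/3,X:20/3):12):47/4,N:47/4)
total length: 291/4

291/4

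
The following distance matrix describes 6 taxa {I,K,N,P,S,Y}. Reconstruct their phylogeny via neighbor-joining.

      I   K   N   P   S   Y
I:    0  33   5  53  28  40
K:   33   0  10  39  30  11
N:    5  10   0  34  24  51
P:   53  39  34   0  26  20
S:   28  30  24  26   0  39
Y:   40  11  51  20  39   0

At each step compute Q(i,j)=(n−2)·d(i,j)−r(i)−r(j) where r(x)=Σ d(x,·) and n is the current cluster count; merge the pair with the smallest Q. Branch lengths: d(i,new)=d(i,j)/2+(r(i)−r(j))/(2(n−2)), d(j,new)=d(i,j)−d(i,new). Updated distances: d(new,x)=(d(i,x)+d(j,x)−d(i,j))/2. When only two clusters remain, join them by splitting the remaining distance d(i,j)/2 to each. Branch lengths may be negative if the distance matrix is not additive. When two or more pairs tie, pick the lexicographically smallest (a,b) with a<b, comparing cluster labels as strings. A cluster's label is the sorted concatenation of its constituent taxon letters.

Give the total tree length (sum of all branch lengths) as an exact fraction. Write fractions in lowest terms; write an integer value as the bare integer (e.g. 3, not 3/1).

1. join I+N (d=5, Q=-263) ⇒ IN; edges |I|=55/8, |N|=-15/8
  updated: d(IN,K)=19, d(IN,P)=41, d(IN,S)=47/2, d(IN,Y)=43
2. join K+Y (d=11, Q=-179) ⇒ KY; edges |K|=19/6, |Y|=47/6
  updated: d(IN,KY)=51/2, d(KY,P)=24, d(KY,S)=29
3. join IN+S (d=47/2, Q=-243/2) ⇒ INS; edges |IN|=117/8, |S|=71/8
  updated: d(INS,KY)=31/2, d(INS,P)=87/4
4. join INS+KY (d=31/2, Q=-245/4) ⇒ IKNSY; edges |INS|=53/8, |KY|=71/8
  updated: d(IKNSY,P)=121/8
5. join IKNSY+P (d=121/8) ⇒ IKNPSY; edges |IKNSY|=121/16, |P|=121/16
final tree: ((((I:55/8,N:-15/8):117/8,S:71/8):53/8,(K:19/6,Y:47/6):71/8):121/16,P:121/16)
total length: 561/8

561/8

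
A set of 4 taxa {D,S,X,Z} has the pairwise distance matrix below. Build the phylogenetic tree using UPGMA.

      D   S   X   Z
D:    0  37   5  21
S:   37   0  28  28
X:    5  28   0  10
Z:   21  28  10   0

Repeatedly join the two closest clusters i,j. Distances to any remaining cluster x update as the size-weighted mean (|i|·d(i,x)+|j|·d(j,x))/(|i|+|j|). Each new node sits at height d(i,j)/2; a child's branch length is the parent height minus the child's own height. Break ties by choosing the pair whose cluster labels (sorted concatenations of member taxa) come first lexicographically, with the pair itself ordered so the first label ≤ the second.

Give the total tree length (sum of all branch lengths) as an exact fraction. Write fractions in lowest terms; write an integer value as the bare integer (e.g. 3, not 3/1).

165/4

iteration 1: select D,X (d=5); attach at lengths (5/2, 5/2); label the merged cluster DX
  updated: d(DX,S)=65/2, d(DX,Z)=31/2
iteration 2: select DX,Z (d=31/2); attach at lengths (21/4, 31/4); label the merged cluster DXZ
  updated: d(DXZ,S)=31
iteration 3: select DXZ,S (d=31); attach at lengths (31/4, 31/2); label the merged cluster DSXZ
final tree: (((D:5/2,X:5/2):21/4,Z:31/4):31/4,S:31/2)
total length: 165/4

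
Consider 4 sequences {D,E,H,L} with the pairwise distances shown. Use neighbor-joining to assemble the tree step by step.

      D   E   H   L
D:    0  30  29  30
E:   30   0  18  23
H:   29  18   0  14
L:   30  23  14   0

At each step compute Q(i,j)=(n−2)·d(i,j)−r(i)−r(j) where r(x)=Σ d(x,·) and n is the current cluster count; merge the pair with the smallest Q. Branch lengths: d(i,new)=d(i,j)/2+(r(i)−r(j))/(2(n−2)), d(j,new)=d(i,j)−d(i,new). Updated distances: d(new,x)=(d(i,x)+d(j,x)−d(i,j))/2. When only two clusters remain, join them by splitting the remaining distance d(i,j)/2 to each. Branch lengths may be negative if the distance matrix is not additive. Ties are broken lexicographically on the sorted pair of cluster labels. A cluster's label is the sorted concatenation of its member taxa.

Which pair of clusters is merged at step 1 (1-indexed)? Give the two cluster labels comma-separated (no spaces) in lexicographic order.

1. join D+E (d=30, Q=-100) ⇒ DE; edges |D|=39/2, |E|=21/2
  updated: d(DE,H)=17/2, d(DE,L)=23/2
2. join DE+H (d=17/2, Q=-34) ⇒ DEH; edges |DE|=3, |H|=11/2
  updated: d(DEH,L)=17/2
3. join DEH+L (d=17/2) ⇒ DEHL; edges |DEH|=17/4, |L|=17/4
final tree: (((D:39/2,E:21/2):3,H:11/2):17/4,L:17/4)
total length: 47

D,E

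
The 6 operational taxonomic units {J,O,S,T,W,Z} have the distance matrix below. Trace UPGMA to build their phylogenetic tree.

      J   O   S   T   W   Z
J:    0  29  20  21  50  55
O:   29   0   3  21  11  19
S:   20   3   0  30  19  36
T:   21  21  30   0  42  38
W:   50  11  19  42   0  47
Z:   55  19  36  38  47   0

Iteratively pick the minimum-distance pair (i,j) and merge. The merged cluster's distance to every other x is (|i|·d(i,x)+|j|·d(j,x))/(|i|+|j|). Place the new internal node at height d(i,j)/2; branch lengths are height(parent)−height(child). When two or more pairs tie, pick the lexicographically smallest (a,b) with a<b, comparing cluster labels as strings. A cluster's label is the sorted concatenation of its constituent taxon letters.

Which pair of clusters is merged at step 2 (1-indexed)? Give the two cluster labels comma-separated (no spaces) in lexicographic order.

OS,W

iteration 1: select O,S (d=3); attach at lengths (3/2, 3/2); label the merged cluster OS
  updated: d(J,OS)=49/2, d(OS,T)=51/2, d(OS,W)=15, d(OS,Z)=55/2
iteration 2: select OS,W (d=15); attach at lengths (6, 15/2); label the merged cluster OSW
  updated: d(J,OSW)=33, d(OSW,T)=31, d(OSW,Z)=34
iteration 3: select J,T (d=21); attach at lengths (21/2, 21/2); label the merged cluster JT
  updated: d(JT,OSW)=32, d(JT,Z)=93/2
iteration 4: select JT,OSW (d=32); attach at lengths (11/2, 17/2); label the merged cluster JOSTW
  updated: d(JOSTW,Z)=39
iteration 5: select JOSTW,Z (d=39); attach at lengths (7/2, 39/2); label the merged cluster JOSTWZ
final tree: (((J:21/2,T:21/2):11/2,((O:3/2,S:3/2):6,W:15/2):17/2):7/2,Z:39/2)
total length: 149/2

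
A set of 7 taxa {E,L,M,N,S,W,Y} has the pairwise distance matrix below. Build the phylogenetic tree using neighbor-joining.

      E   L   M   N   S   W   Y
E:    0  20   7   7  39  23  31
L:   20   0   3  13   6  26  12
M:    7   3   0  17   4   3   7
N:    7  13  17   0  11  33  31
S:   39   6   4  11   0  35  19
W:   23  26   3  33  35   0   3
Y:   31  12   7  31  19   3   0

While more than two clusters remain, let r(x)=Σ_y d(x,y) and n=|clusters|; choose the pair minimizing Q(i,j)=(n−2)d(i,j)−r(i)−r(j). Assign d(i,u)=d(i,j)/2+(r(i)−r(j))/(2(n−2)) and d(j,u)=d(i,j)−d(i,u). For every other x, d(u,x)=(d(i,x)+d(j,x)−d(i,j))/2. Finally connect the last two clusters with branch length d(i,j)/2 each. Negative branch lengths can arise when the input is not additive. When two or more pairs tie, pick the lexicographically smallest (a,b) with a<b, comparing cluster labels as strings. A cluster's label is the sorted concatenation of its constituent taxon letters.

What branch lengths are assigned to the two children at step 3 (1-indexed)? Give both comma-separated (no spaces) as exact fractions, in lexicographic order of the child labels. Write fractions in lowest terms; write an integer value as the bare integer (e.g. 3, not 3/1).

1. join W+Y (d=3, Q=-211) ⇒ WY; edges |W|=7/2, |Y|=-1/2
  updated: d(E,WY)=51/2, d(L,WY)=35/2, d(M,WY)=7/2, d(N,WY)=61/2, d(S,WY)=51/2
2. join E+N (d=7, Q=-149) ⇒ EN; edges |E|=6, |N|=1
  updated: d(EN,L)=13, d(EN,M)=17/2, d(EN,S)=43/2, d(EN,WY)=49/2
3. join M+WY (d=7/2, Q=-159/2) ⇒ MWY; edges |M|=-83/12, |WY|=125/12
  updated: d(EN,MWY)=59/4, d(L,MWY)=17/2, d(MWY,S)=13
4. join EN+MWY (d=59/4, Q=-56) ⇒ EMNWY; edges |EN|=85/8, |MWY|=33/8
  updated: d(EMNWY,L)=27/8, d(EMNWY,S)=79/8
5. join EMNWY+L (d=27/8, Q=-77/4) ⇒ ELMNWY; edges |EMNWY|=29/8, |L|=-1/4
  updated: d(ELMNWY,S)=25/4
6. join ELMNWY+S (d=25/4) ⇒ ELMNSWY; edges |ELMNWY|=25/8, |S|=25/8
final tree: ((((E:6,N:1):85/8,(M:-83/12,(W:7/2,Y:-1/2):125/12):33/8):29/8,L:-1/4):25/8,S:25/8)
total length: 303/8

-83/12,125/12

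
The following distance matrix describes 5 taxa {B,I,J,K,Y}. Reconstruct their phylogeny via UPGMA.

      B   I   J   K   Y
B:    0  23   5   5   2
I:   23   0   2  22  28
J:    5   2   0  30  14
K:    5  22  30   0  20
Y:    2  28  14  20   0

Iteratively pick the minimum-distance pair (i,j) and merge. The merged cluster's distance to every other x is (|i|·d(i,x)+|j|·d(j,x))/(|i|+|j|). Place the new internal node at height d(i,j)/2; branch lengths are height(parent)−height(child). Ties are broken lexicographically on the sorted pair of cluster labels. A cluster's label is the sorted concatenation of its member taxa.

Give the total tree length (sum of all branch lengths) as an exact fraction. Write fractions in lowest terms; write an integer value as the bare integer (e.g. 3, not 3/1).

iteration 1: select B,Y (d=2); attach at lengths (1, 1); label the merged cluster BY
  updated: d(BY,I)=51/2, d(BY,J)=19/2, d(BY,K)=25/2
iteration 2: select I,J (d=2); attach at lengths (1, 1); label the merged cluster IJ
  updated: d(BY,IJ)=35/2, d(IJ,K)=26
iteration 3: select BY,K (d=25/2); attach at lengths (21/4, 25/4); label the merged cluster BKY
  updated: d(BKY,IJ)=61/3
iteration 4: select BKY,IJ (d=61/3); attach at lengths (47/12, 55/6); label the merged cluster BIJKY
final tree: (((B:1,Y:1):21/4,K:25/4):47/12,(I:1,J:1):55/6)
total length: 343/12

343/12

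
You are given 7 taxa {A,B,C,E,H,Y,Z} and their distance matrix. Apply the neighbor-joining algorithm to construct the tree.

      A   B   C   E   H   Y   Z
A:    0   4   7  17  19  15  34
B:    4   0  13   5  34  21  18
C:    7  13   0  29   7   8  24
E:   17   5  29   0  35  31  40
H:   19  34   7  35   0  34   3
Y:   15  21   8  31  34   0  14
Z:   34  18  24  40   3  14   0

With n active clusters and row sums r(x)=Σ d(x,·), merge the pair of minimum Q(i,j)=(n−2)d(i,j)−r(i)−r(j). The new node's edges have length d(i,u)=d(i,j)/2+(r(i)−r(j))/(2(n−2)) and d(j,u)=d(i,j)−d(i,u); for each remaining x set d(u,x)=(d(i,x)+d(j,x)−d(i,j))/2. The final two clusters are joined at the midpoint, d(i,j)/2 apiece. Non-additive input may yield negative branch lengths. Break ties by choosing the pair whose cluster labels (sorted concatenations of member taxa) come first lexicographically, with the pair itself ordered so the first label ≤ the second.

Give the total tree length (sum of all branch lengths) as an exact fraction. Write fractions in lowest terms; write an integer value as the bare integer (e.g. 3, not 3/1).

1. join H+Z (d=3, Q=-250) ⇒ HZ; edges |H|=7/5, |Z|=8/5
  updated: d(A,HZ)=25, d(B,HZ)=49/2, d(C,HZ)=14, d(E,HZ)=36, d(HZ,Y)=45/2
2. join B+E (d=5, Q=-331/2) ⇒ BE; edges |B|=-61/16, |E|=141/16
  updated: d(A,BE)=8, d(BE,C)=37/2, d(BE,HZ)=111/4, d(BE,Y)=47/2
3. join A+BE (d=8, Q=-435/4) ⇒ ABE; edges |A|=5/24, |BE|=187/24
  updated: d(ABE,C)=35/4, d(ABE,HZ)=179/8, d(ABE,Y)=61/4
4. join ABE+Y (d=61/4, Q=-493/8) ⇒ ABEY; edges |ABE|=249/32, |Y|=239/32
  updated: d(ABEY,C)=3/4, d(ABEY,HZ)=237/16
5. join ABEY+C (d=3/4, Q=-473/16) ⇒ ABCEY; edges |ABEY|=25/32, |C|=-1/32
  updated: d(ABCEY,HZ)=449/32
6. join ABCEY+HZ (d=449/32) ⇒ ABCEHYZ; edges |ABCEY|=449/64, |HZ|=449/64
final tree: ((((A:5/24,(B:-61/16,E:141/16):187/24):249/32,Y:239/32):25/32,C:-1/32):449/64,(H:7/5,Z:8/5):449/64)
total length: 1473/32

1473/32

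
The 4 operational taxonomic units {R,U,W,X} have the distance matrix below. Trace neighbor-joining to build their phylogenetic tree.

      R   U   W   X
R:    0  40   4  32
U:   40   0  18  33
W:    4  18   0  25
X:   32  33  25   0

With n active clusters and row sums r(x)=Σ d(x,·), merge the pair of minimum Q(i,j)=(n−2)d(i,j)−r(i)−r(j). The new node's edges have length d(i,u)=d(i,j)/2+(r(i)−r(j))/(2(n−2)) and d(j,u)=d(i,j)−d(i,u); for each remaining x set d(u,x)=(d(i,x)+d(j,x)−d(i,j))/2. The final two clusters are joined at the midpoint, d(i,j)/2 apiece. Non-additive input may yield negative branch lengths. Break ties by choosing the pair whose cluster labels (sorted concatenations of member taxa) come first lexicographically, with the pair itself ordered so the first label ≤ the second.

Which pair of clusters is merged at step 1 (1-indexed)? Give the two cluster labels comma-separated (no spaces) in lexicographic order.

step 1: merge (R,W) at d=4, Q=-115; branch lengths R→37/4, W→-21/4; new cluster RW
  updated: d(RW,U)=27, d(RW,X)=53/2
step 2: merge (RW,U) at d=27, Q=-173/2; branch lengths RW→41/4, U→67/4; new cluster RUW
  updated: d(RUW,X)=65/4
step 3: merge (RUW,X) at d=65/4; branch lengths RUW→65/8, X→65/8; new cluster RUWX
final tree: (((R:37/4,W:-21/4):41/4,U:67/4):65/8,X:65/8)
total length: 189/4

R,W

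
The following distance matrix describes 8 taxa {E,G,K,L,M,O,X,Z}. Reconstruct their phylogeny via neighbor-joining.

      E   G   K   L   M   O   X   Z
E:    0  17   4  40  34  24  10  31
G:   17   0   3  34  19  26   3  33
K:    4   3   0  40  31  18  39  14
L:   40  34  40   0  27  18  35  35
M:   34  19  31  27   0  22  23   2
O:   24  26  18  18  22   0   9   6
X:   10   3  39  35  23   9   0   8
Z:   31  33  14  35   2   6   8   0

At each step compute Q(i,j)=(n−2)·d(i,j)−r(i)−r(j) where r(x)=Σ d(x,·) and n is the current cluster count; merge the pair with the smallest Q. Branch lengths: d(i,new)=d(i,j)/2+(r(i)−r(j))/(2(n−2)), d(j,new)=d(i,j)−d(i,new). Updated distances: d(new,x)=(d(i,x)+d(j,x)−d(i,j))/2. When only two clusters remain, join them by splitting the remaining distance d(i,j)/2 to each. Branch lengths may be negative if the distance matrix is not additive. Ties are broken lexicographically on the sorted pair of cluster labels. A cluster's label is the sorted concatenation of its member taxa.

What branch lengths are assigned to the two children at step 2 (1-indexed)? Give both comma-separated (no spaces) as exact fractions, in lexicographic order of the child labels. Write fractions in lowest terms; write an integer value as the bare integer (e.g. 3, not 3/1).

111/20,49/20

1. join E+K (d=4, Q=-285) ⇒ EK; edges |E|=35/12, |K|=13/12
  updated: d(EK,G)=8, d(EK,L)=38, d(EK,M)=61/2, d(EK,O)=19, d(EK,X)=45/2, d(EK,Z)=41/2
2. join EK+G (d=8, Q=-443/2) ⇒ EGK; edges |EK|=111/20, |G|=49/20
  updated: d(EGK,L)=32, d(EGK,M)=83/4, d(EGK,O)=37/2, d(EGK,X)=35/4, d(EGK,Z)=91/4
3. join M+Z (d=2, Q=-321/2) ⇒ MZ; edges |M|=29/8, |Z|=-13/8
  updated: d(EGK,MZ)=83/4, d(L,MZ)=30, d(MZ,O)=13, d(MZ,X)=29/2
4. join EGK+X (d=35/4, Q=-121) ⇒ EGKX; edges |EGK|=13/2, |X|=9/4
  updated: d(EGKX,L)=233/8, d(EGKX,MZ)=53/4, d(EGKX,O)=75/8
5. join EGKX+MZ (d=53/4, Q=-163/2) ⇒ EGKMXZ; edges |EGKX|=11/2, |MZ|=31/4
  updated: d(EGKMXZ,L)=367/16, d(EGKMXZ,O)=73/16
6. join EGKMXZ+L (d=367/16, Q=-91/2) ⇒ EGKLMXZ; edges |EGKMXZ|=19/4, |L|=291/16
  updated: d(EGKLMXZ,O)=-3/16
7. join EGKLMXZ+O (d=-3/16) ⇒ EGKLMOXZ; edges |EGKLMXZ|=-3/32, |O|=-3/32
final tree: ((((((E:35/12,K:13/12):111/20,G:49/20):13/2,X:9/4):11/2,(M:29/8,Z:-13/8):31/4):19/4,L:291/16):-3/32,O:-3/32)
total length: 235/4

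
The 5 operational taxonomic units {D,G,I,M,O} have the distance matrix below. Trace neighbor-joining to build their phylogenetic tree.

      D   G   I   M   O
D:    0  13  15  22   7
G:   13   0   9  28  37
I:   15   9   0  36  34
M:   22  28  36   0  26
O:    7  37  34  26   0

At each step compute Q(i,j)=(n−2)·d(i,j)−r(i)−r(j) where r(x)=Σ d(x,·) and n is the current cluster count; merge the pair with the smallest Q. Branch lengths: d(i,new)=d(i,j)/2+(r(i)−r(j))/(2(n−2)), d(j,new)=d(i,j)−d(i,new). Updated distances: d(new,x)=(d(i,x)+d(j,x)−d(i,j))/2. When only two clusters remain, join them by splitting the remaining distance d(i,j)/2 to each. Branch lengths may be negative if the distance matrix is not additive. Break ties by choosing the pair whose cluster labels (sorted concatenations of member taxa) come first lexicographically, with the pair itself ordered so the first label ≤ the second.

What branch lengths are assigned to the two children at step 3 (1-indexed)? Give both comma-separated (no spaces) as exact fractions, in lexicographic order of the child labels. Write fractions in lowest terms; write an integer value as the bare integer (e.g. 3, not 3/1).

1. join G+I (d=9, Q=-154) ⇒ GI; edges |G|=10/3, |I|=17/3
  updated: d(D,GI)=19/2, d(GI,M)=55/2, d(GI,O)=31
2. join D+O (d=7, Q=-177/2) ⇒ DO; edges |D|=-23/8, |O|=79/8
  updated: d(DO,GI)=67/4, d(DO,M)=41/2
3. join DO+GI (d=67/4, Q=-259/4) ⇒ DGIO; edges |DO|=39/8, |GI|=95/8
  updated: d(DGIO,M)=125/8
4. join DGIO+M (d=125/8) ⇒ DGIMO; edges |DGIO|=125/16, |M|=125/16
final tree: (((D:-23/8,O:79/8):39/8,(G:10/3,I:17/3):95/8):125/16,M:125/16)
total length: 387/8

39/8,95/8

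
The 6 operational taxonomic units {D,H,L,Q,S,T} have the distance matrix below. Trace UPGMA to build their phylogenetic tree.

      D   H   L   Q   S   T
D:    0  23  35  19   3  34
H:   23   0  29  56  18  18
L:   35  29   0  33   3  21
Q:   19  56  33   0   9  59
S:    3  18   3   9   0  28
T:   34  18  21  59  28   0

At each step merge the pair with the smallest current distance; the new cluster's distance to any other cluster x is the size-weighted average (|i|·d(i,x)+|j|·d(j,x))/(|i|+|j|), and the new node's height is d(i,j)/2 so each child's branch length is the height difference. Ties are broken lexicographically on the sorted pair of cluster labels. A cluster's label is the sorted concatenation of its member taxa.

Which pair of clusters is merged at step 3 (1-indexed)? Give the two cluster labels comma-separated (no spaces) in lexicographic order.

step 1: merge (D,S) at d=3; branch lengths D→3/2, S→3/2; new cluster DS
  updated: d(DS,H)=41/2, d(DS,L)=19, d(DS,Q)=14, d(DS,T)=31
step 2: merge (DS,Q) at d=14; branch lengths DS→11/2, Q→7; new cluster DQS
  updated: d(DQS,H)=97/3, d(DQS,L)=71/3, d(DQS,T)=121/3
step 3: merge (H,T) at d=18; branch lengths H→9, T→9; new cluster HT
  updated: d(DQS,HT)=109/3, d(HT,L)=25
step 4: merge (DQS,L) at d=71/3; branch lengths DQS→29/6, L→71/6; new cluster DLQS
  updated: d(DLQS,HT)=67/2
step 5: merge (DLQS,HT) at d=67/2; branch lengths DLQS→59/12, HT→31/4; new cluster DHLQST
final tree: ((((D:3/2,S:3/2):11/2,Q:7):29/6,L:71/6):59/12,(H:9,T:9):31/4)
total length: 377/6

H,T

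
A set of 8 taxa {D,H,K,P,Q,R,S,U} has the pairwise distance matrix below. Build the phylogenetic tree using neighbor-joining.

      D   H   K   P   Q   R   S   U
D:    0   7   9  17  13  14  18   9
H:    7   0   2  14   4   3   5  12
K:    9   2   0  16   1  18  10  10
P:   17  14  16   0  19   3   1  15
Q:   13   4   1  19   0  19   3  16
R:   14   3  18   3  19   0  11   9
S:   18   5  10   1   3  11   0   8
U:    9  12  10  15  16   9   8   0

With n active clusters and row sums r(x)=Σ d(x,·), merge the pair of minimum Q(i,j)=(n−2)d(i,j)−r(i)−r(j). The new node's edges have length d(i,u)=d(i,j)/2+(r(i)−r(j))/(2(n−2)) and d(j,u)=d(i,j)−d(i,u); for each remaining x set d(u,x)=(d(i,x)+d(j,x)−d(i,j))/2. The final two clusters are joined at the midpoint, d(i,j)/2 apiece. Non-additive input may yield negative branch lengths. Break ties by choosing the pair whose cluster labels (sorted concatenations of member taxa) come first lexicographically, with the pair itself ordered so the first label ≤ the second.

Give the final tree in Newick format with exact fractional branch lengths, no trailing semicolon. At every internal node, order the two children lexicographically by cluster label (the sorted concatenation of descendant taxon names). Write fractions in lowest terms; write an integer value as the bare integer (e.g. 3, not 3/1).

step 1: merge (P,R) at d=3, Q=-144; branch lengths P→13/6, R→5/6; new cluster PR
  updated: d(D,PR)=14, d(H,PR)=7, d(K,PR)=31/2, d(PR,Q)=35/2, d(PR,S)=9/2, d(PR,U)=21/2
step 2: merge (K,Q) at d=1, Q=-97; branch lengths K→-1/5, Q→6/5; new cluster KQ
  updated: d(D,KQ)=21/2, d(H,KQ)=5/2, d(KQ,PR)=16, d(KQ,S)=6, d(KQ,U)=25/2
step 3: merge (PR,S) at d=9/2, Q=-151/2; branch lengths PR→57/16, S→15/16; new cluster PRS
  updated: d(D,PRS)=55/4, d(H,PRS)=15/4, d(KQ,PRS)=35/4, d(PRS,U)=7
step 4: merge (D,U) at d=9, Q=-215/4; branch lengths D→107/24, U→109/24; new cluster DU
  updated: d(DU,H)=5, d(DU,KQ)=7, d(DU,PRS)=47/8
step 5: merge (DU,PRS) at d=47/8, Q=-49/2; branch lengths DU→45/16, PRS→49/16; new cluster DPRSU
  updated: d(DPRSU,H)=23/16, d(DPRSU,KQ)=79/16
step 6: merge (DPRSU,H) at d=23/16, Q=-71/8; branch lengths DPRSU→31/16, H→-1/2; new cluster DHPRSU
  updated: d(DHPRSU,KQ)=3
step 7: merge (DHPRSU,KQ) at d=3; branch lengths DHPRSU→3/2, KQ→3/2; new cluster DHKPQRSU
final tree: ((((D:107/24,U:109/24):45/16,((P:13/6,R:5/6):57/16,S:15/16):49/16):31/16,H:-1/2):3/2,(K:-1/5,Q:6/5):3/2)
total length: 445/16

((((D:107/24,U:109/24):45/16,((P:13/6,R:5/6):57/16,S:15/16):49/16):31/16,H:-1/2):3/2,(K:-1/5,Q:6/5):3/2)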